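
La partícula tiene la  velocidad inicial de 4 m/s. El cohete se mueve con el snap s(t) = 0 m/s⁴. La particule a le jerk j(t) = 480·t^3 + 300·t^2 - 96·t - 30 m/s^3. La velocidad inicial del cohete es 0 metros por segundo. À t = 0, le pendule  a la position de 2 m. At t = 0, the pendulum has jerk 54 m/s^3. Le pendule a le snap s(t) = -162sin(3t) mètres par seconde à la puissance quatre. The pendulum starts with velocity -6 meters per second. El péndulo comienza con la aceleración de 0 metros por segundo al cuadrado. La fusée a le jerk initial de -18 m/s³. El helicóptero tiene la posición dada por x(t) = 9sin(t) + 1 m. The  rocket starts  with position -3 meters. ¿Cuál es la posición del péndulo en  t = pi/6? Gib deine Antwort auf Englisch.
To find the answer, we compute 4 antiderivatives of s(t) = -162·sin(3·t). Finding the antiderivative of s(t) and using j(0) = 54: j(t) = 54·cos(3·t). The integral of jerk is acceleration. Using a(0) = 0, we get a(t) = 18·sin(3·t). Finding the integral of a(t) and using v(0) = -6: v(t) = -6·cos(3·t). The antiderivative of velocity, with x(0) = 2, gives position: x(t) = 2 - 2·sin(3·t). From the given position equation x(t) = 2 - 2·sin(3·t), we substitute t = pi/6 to get x = 0.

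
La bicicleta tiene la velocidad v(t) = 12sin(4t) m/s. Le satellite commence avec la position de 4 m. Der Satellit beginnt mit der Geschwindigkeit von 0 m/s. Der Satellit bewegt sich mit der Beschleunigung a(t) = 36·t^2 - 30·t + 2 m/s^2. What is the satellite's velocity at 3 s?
To find the answer, we compute 1 integral of a(t) = 36·t^2 - 30·t + 2. The antiderivative of acceleration, with v(0) = 0, gives velocity: v(t) = t·(12·t^2 - 15·t + 2). Using v(t) = t·(12·t^2 - 15·t + 2) and substituting t = 3, we find v = 195.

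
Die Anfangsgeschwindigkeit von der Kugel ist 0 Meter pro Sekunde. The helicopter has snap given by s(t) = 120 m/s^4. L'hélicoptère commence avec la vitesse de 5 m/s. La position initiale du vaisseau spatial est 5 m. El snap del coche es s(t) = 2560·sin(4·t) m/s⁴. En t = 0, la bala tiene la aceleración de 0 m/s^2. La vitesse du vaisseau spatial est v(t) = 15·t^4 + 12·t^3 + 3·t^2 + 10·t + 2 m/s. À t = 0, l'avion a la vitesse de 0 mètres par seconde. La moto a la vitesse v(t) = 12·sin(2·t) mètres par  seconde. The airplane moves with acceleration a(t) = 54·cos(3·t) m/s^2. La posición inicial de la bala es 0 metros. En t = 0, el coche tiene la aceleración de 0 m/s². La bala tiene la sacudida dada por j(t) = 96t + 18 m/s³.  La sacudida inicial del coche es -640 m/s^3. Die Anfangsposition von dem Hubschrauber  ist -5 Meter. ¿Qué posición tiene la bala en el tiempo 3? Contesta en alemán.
Ausgehend von dem Ruck j(t) = 96·t + 18, nehmen wir 3 Stammfunktionen. Die Stammfunktion von dem Ruck ist die Beschleunigung. Mit a(0) = 0 erhalten wir a(t) = 6·t·(8·t + 3). Mit ∫a(t)dt und Anwendung von v(0) = 0, finden wir v(t) = t^2·(16·t + 9). Mit ∫v(t)dt und Anwendung von x(0) = 0, finden wir x(t) = 4·t^4 + 3·t^3. Mit x(t) = 4·t^4 + 3·t^3 und Einsetzen von t = 3, finden wir x = 405.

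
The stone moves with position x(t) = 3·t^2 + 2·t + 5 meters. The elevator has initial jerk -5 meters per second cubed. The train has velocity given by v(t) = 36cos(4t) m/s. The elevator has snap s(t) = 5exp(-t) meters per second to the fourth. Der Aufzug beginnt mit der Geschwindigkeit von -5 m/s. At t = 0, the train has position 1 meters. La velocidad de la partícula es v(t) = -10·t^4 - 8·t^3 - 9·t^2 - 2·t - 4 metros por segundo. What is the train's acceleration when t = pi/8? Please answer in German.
Wir müssen unsere Gleichung für die Geschwindigkeit v(t) = 36·cos(4·t) 1-mal ableiten. Durch Ableiten von der Geschwindigkeit erhalten wir die Beschleunigung: a(t) = -144·sin(4·t). Aus der Gleichung für die Beschleunigung a(t) = -144·sin(4·t), setzen wir t = pi/8 ein und erhalten a = -144.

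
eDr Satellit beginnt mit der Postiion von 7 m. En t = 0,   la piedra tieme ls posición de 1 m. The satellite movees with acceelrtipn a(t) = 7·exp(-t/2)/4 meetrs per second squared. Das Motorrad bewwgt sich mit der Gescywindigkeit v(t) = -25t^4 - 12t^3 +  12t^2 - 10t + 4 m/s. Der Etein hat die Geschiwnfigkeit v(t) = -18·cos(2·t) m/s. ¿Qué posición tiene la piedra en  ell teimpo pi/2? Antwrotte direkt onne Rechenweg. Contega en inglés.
x(pi/2) = 1.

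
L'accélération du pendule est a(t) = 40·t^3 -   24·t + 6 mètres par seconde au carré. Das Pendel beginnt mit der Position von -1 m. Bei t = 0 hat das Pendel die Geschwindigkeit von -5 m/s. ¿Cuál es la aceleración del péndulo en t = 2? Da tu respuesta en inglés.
We have acceleration a(t) = 40·t^3 - 24·t + 6. Substituting t = 2: a(2) = 278.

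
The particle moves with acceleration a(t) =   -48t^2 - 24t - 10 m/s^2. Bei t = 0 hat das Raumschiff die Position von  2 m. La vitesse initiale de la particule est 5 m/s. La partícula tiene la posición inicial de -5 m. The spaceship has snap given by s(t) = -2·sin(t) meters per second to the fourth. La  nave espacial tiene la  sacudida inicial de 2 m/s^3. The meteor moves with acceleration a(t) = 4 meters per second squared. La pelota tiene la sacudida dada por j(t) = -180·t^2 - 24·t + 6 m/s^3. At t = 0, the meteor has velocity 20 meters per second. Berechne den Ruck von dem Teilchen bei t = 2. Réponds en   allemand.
Ausgehend von der Beschleunigung a(t) = -48·t^2 - 24·t - 10, nehmen wir 1 Ableitung. Mit d/dt von a(t) finden wir j(t) = -96·t - 24. Mit j(t) = -96·t - 24 und Einsetzen von t = 2, finden wir j = -216.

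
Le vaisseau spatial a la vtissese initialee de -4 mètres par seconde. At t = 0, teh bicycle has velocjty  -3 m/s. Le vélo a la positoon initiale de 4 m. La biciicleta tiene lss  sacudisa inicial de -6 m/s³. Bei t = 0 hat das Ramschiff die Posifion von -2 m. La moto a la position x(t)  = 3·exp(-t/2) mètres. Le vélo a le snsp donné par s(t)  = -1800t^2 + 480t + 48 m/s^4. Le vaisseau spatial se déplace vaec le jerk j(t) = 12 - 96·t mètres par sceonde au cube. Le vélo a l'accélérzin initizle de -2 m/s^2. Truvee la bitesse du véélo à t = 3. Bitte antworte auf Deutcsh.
Wir müssen die Stammfunktion unserer Gleichung für den Snap s(t) = -1800·t^2 + 480·t + 48 3-mal finden. Die Stammfunktion von dem Snap, mit j(0) = -6, ergibt den Ruck: j(t) = -600·t^3 + 240·t^2 + 48·t - 6. Mit ∫j(t)dt und Anwendung von a(0) = -2, finden wir a(t) = -150·t^4 + 80·t^3 + 24·t^2 - 6·t - 2. Mit ∫a(t)dt und Anwendung von v(0) = -3, finden wir v(t) = -30·t^5 + 20·t^4 + 8·t^3 - 3·t^2 - 2·t - 3. Wir haben die Geschwindigkeit v(t) = -30·t^5 + 20·t^4 + 8·t^3 - 3·t^2 - 2·t - 3. Durch Einsetzen von t = 3: v(3) = -5490.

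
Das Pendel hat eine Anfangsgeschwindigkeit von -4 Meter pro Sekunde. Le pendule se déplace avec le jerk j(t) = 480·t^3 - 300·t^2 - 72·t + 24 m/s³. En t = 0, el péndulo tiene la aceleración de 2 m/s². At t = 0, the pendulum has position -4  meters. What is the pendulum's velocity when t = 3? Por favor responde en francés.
Nous devons intégrer notre équation du jerk j(t) = 480·t^3 - 300·t^2 - 72·t + 24 2 fois. En intégrant le jerk et en utilisant la condition initiale a(0) = 2, nous obtenons a(t) = 120·t^4 - 100·t^3 - 36·t^2 + 24·t + 2. La primitive de l'accélération, avec v(0) = -4, donne la vitesse: v(t) = 24·t^5 - 25·t^4 - 12·t^3 + 12·t^2 + 2·t - 4. Nous avons la vitesse v(t) = 24·t^5 - 25·t^4 - 12·t^3 + 12·t^2 + 2·t - 4. En substituant t = 3: v(3) = 3593.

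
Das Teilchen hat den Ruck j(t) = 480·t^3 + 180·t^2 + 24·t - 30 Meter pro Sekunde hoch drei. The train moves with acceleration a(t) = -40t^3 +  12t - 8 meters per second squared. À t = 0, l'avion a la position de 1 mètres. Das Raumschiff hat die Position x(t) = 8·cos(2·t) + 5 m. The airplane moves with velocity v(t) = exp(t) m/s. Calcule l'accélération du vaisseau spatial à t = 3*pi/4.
Pour résoudre ceci, nous devons prendre 2 dérivées de notre équation de la position x(t) = 8·cos(2·t) + 5. En prenant d/dt de x(t), nous trouvons v(t) = -16·sin(2·t). En dérivant la vitesse, nous obtenons l'accélération: a(t) = -32·cos(2·t). Nous avons l'accélération a(t) = -32·cos(2·t). En substituant t = 3*pi/4: a(3*pi/4) = 0.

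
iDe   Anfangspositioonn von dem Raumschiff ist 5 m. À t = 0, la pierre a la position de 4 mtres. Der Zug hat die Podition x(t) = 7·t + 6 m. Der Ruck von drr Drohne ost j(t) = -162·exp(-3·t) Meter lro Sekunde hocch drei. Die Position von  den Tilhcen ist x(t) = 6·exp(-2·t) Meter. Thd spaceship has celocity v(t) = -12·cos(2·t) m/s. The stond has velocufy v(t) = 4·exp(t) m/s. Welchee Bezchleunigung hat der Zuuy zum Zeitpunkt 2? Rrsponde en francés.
Pour résoudre ceci, nous devons prendre 2 dérivées de notre équation de la position x(t) = 7·t + 6. En dérivant la position, nous obtenons la vitesse: v(t) = 7. En dérivant la vitesse, nous obtenons l'accélération: a(t) = 0. De l'équation de l'accélération a(t) = 0, nous substituons t = 2 pour obtenir a = 0.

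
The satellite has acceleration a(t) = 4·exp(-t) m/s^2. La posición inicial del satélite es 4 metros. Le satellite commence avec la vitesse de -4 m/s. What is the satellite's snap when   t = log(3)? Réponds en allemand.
Um dies zu lösen, müssen wir 2 Ableitungen unserer Gleichung für die Beschleunigung a(t) = 4·exp(-t) nehmen. Mit d/dt von a(t) finden wir j(t) = -4·exp(-t). Die Ableitung von dem Ruck ergibt den Snap: s(t) = 4·exp(-t). Mit s(t) = 4·exp(-t) und Einsetzen von t = log(3), finden wir s = 4/3.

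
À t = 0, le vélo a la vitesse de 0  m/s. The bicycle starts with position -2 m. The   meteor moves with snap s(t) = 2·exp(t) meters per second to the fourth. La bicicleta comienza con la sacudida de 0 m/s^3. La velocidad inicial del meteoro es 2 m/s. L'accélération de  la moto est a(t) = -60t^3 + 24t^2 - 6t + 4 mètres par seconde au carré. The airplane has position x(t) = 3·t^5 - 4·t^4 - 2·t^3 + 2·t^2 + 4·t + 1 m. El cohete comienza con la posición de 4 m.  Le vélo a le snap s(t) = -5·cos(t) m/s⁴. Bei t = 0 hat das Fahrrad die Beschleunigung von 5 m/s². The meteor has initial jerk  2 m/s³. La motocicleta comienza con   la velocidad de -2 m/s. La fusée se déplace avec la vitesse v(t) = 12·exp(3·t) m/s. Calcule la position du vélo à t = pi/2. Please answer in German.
Wir müssen unsere Gleichung für den Snap s(t) = -5·cos(t) 4-mal integrieren. Durch Integration von dem Snap und Verwendung der Anfangsbedingung j(0) = 0, erhalten wir j(t) = -5·sin(t). Das Integral von dem Ruck, mit a(0) = 5, ergibt die Beschleunigung: a(t) = 5·cos(t). Durch Integration von der Beschleunigung und Verwendung der Anfangsbedingung v(0) = 0, erhalten wir v(t) = 5·sin(t). Das Integral von der Geschwindigkeit, mit x(0) = -2, ergibt die Position: x(t) = 3 - 5·cos(t). Mit x(t) = 3 - 5·cos(t) und Einsetzen von t = pi/2, finden wir x = 3.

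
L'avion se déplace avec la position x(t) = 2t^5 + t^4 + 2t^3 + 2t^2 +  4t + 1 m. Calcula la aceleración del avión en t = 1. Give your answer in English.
Starting from position x(t) = 2·t^5 + t^4 + 2·t^3 + 2·t^2 + 4·t + 1, we take 2 derivatives. Differentiating position, we get velocity: v(t) = 10·t^4 + 4·t^3 + 6·t^2 + 4·t + 4. Taking d/dt of v(t), we find a(t) = 40·t^3 + 12·t^2 + 12·t + 4. Using a(t) = 40·t^3 + 12·t^2 + 12·t + 4 and substituting t = 1, we find a = 68.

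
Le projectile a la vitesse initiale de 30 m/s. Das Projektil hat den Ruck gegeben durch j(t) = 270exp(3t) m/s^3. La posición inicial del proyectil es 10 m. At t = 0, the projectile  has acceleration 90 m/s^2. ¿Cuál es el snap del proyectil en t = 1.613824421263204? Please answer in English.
To solve this, we need to take 1 derivative of our jerk equation j(t) = 270·exp(3·t). Differentiating jerk, we get snap: s(t) = 810·exp(3·t). We have snap s(t) = 810·exp(3·t). Substituting t = 1.613824421263204: s(1.613824421263204) = 102591.207529810.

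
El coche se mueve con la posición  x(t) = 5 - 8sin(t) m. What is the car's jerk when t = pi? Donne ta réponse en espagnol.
Partiendo de la posición x(t) = 5 - 8·sin(t), tomamos 3 derivadas. La derivada de la posición da la velocidad: v(t) = -8·cos(t). La derivada de la velocidad da la aceleración: a(t) = 8·sin(t). Derivando la aceleración, obtenemos la sacudida: j(t) = 8·cos(t). De la ecuación de la sacudida j(t) = 8·cos(t), sustituimos t = pi para obtener j = -8.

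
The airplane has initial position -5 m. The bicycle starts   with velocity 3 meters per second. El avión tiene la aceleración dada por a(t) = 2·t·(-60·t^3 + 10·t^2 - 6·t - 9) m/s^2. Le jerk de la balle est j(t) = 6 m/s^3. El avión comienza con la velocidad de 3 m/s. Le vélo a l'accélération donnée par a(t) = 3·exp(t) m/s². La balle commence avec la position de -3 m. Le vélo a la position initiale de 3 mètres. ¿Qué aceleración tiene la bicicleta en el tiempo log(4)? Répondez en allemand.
Mit a(t) = 3·exp(t) und Einsetzen von t = log(4), finden wir a = 12.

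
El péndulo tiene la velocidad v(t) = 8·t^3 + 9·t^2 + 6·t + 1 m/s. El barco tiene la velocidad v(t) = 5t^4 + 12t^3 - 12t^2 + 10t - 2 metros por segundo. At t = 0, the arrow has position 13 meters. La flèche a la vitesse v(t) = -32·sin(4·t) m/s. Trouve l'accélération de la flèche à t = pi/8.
Pour résoudre ceci, nous devons prendre 1 dérivée de notre équation de la vitesse v(t) = -32·sin(4·t). La dérivée de la vitesse donne l'accélération: a(t) = -128·cos(4·t). Nous avons l'accélération a(t) = -128·cos(4·t). En substituant t = pi/8: a(pi/8) = 0.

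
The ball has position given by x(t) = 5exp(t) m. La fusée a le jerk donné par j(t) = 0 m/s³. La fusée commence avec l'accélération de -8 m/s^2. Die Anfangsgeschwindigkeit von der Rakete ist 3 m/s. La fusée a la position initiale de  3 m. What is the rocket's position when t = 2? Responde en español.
Para resolver esto, necesitamos tomar 3 integrales de nuestra ecuación de la sacudida j(t) = 0. La antiderivada de la sacudida, con a(0) = -8, da la aceleración: a(t) = -8. La integral de la aceleración es la velocidad. Usando v(0) = 3, obtenemos v(t) = 3 - 8·t. La antiderivada de la velocidad, con x(0) = 3, da la posición: x(t) = -4·t^2 + 3·t + 3. De la ecuación de la posición x(t) = -4·t^2 + 3·t + 3, sustituimos t = 2 para obtener x = -7.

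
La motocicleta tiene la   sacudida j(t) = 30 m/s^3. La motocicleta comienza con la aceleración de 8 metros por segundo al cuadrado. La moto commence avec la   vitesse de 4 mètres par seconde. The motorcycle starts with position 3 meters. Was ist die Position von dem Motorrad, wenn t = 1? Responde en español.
Para resolver esto, necesitamos tomar 3 integrales de nuestra ecuación de la sacudida j(t) = 30. La antiderivada de la sacudida es la aceleración. Usando a(0) = 8, obtenemos a(t) = 30·t + 8. La integral de la aceleración, con v(0) = 4, da la velocidad: v(t) = 15·t^2 + 8·t + 4. Tomando ∫v(t)dt y aplicando x(0) = 3, encontramos x(t) = 5·t^3 + 4·t^2 + 4·t + 3. De la ecuación de la posición x(t) = 5·t^3 + 4·t^2 + 4·t + 3, sustituimos t = 1 para obtener x = 16.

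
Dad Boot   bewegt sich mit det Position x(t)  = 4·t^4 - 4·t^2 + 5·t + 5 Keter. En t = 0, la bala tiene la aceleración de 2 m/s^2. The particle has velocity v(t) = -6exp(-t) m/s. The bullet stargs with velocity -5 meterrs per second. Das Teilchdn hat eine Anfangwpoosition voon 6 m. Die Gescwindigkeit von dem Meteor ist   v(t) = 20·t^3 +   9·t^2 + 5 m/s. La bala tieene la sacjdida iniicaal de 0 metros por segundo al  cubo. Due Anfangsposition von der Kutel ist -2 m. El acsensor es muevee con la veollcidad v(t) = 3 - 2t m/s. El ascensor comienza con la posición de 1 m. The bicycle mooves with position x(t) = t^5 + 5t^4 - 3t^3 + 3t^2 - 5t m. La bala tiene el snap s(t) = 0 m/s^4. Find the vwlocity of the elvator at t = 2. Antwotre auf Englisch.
Using v(t) = 3 - 2·t and substituting t = 2, we find v = -1.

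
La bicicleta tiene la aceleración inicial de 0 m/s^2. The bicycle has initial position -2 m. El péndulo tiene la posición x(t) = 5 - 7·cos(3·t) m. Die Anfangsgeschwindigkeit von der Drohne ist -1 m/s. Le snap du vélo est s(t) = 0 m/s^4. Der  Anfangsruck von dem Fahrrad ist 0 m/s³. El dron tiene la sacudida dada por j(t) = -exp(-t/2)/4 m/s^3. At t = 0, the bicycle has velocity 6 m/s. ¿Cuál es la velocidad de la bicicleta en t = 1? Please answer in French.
Pour résoudre ceci, nous devons prendre 3 primitives de notre équation du snap s(t) = 0. En intégrant le snap et en utilisant la condition initiale j(0) = 0, nous obtenons j(t) = 0. En intégrant le jerk et en utilisant la condition initiale a(0) = 0, nous obtenons a(t) = 0. La primitive de l'accélération, avec v(0) = 6, donne la vitesse: v(t) = 6. Nous avons la vitesse v(t) = 6. En substituant t = 1: v(1) = 6.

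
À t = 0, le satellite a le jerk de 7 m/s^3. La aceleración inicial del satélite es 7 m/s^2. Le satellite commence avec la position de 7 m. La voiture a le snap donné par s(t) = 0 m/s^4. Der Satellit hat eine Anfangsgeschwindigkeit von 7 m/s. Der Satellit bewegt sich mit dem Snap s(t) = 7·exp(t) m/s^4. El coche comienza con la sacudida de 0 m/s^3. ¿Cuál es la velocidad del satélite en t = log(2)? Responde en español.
Para resolver esto, necesitamos tomar 3 antiderivadas de nuestra ecuación del snap s(t) = 7·exp(t). La antiderivada del snap es la sacudida. Usando j(0) = 7, obtenemos j(t) = 7·exp(t). La antiderivada de la sacudida es la aceleración. Usando a(0) = 7, obtenemos a(t) = 7·exp(t). Tomando ∫a(t)dt y aplicando v(0) = 7, encontramos v(t) = 7·exp(t). Tenemos la velocidad v(t) = 7·exp(t). Sustituyendo t = log(2): v(log(2)) = 14.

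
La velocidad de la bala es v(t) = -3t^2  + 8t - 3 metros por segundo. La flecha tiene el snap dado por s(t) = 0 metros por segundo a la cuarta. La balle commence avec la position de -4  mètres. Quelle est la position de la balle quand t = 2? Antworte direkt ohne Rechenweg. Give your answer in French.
x(2) = -2.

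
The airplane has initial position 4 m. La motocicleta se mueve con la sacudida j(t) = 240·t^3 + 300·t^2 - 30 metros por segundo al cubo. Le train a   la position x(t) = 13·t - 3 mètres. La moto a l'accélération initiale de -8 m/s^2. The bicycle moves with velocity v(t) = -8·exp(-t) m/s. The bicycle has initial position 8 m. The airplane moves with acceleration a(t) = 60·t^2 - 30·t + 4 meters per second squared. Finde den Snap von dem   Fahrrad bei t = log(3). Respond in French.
Pour résoudre ceci, nous devons prendre 3 dérivées de notre équation de la vitesse v(t) = -8·exp(-t). La dérivée de la vitesse donne l'accélération: a(t) = 8·exp(-t). En prenant d/dt de a(t), nous trouvons j(t) = -8·exp(-t). En dérivant le jerk, nous obtenons le snap: s(t) = 8·exp(-t). De l'équation du snap s(t) = 8·exp(-t), nous substituons t = log(3) pour obtenir s = 8/3.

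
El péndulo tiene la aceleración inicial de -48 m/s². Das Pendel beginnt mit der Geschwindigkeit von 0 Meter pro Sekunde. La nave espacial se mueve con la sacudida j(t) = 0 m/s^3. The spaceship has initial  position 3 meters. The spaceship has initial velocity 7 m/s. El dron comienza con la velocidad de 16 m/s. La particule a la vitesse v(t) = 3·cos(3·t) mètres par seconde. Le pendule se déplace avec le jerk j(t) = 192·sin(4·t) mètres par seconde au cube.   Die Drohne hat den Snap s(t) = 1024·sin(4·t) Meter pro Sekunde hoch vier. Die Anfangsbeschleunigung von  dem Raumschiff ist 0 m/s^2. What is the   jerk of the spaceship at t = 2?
From the given jerk equation j(t) = 0, we substitute t = 2 to get j = 0.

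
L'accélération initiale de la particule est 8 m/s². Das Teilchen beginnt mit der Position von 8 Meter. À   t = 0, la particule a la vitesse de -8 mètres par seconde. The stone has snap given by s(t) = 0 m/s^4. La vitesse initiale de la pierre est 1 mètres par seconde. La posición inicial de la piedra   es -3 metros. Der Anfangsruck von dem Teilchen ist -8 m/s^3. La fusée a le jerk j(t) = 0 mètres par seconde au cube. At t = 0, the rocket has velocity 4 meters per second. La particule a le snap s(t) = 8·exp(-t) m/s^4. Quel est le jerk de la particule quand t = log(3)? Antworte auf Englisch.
To solve this, we need to take 1 antiderivative of our snap equation s(t) = 8·exp(-t). The integral of snap is jerk. Using j(0) = -8, we get j(t) = -8·exp(-t). From the given jerk equation j(t) = -8·exp(-t), we substitute t = log(3) to get j = -8/3.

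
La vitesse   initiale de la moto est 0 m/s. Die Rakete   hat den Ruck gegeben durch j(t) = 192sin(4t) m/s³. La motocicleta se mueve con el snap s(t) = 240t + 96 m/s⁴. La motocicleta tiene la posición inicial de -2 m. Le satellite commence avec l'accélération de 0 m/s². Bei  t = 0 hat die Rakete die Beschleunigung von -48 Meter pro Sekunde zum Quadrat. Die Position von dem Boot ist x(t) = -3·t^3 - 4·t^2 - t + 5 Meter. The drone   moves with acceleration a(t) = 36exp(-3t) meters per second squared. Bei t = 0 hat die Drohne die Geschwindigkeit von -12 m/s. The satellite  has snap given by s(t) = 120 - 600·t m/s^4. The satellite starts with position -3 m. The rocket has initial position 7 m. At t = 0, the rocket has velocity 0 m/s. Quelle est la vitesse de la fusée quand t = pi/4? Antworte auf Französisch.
En partant du jerk j(t) = 192·sin(4·t), nous prenons 2 primitives. L'intégrale du jerk est l'accélération. En utilisant a(0) = -48, nous obtenons a(t) = -48·cos(4·t). La primitive de l'accélération est la vitesse. En utilisant v(0) = 0, nous obtenons v(t) = -12·sin(4·t). De l'équation de la vitesse v(t) = -12·sin(4·t), nous substituons t = pi/4 pour obtenir v = 0.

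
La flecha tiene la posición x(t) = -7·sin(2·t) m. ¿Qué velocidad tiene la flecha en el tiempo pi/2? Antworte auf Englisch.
We must differentiate our position equation x(t) = -7·sin(2·t) 1 time. Taking d/dt of x(t), we find v(t) = -14·cos(2·t). Using v(t) = -14·cos(2·t) and substituting t = pi/2, we find v = 14.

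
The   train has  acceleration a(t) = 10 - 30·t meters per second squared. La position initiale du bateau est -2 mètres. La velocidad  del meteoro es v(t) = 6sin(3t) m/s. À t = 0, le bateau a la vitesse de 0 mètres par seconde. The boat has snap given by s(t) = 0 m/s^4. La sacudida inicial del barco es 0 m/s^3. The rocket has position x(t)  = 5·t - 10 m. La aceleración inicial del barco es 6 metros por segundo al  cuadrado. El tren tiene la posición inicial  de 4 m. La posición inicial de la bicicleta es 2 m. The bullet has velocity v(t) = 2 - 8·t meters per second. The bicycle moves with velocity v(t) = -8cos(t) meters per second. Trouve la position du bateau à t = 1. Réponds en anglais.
To find the answer, we compute 4 antiderivatives of s(t) = 0. Taking ∫s(t)dt and applying j(0) = 0, we find j(t) = 0. Integrating jerk and using the initial condition a(0) = 6, we get a(t) = 6. The antiderivative of acceleration is velocity. Using v(0) = 0, we get v(t) = 6·t. Integrating velocity and using the initial condition x(0) = -2, we get x(t) = 3·t^2 - 2. We have position x(t) = 3·t^2 - 2. Substituting t = 1: x(1) = 1.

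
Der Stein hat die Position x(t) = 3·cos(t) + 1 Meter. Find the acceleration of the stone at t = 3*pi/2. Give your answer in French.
En partant de la position x(t) = 3·cos(t) + 1, nous prenons 2 dérivées. En prenant d/dt de x(t), nous trouvons v(t) = -3·sin(t). En prenant d/dt de v(t), nous trouvons a(t) = -3·cos(t). De l'équation de l'accélération a(t) = -3·cos(t), nous substituons t = 3*pi/2 pour obtenir a = 0.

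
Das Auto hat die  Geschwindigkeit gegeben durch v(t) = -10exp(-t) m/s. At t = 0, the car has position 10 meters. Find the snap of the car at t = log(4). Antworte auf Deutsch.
Ausgehend von der Geschwindigkeit v(t) = -10·exp(-t), nehmen wir 3 Ableitungen. Durch Ableiten von der Geschwindigkeit erhalten wir die Beschleunigung: a(t) = 10·exp(-t). Die Ableitung von der Beschleunigung ergibt den Ruck: j(t) = -10·exp(-t). Mit d/dt von j(t) finden wir s(t) = 10·exp(-t). Aus der Gleichung für den Snap s(t) = 10·exp(-t), setzen wir t = log(4) ein und erhalten s = 5/2.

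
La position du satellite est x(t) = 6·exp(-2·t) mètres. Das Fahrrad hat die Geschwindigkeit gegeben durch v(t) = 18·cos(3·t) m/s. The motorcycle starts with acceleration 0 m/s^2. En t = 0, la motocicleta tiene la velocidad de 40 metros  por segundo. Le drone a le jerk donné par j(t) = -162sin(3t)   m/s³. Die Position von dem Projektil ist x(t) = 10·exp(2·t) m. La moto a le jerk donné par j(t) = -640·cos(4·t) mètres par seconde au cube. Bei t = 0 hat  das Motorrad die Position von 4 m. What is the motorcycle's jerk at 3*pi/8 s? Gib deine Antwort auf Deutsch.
Aus der Gleichung für den Ruck j(t) = -640·cos(4·t), setzen wir t = 3*pi/8 ein und erhalten j = 0.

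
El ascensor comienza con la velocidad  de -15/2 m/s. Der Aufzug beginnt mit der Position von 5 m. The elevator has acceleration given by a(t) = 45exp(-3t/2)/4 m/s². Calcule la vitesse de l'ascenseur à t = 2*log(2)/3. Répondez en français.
En partant de l'accélération a(t) = 45·exp(-3·t/2)/4, nous prenons 1 primitive. En prenant ∫a(t)dt et en appliquant v(0) = -15/2, nous trouvons v(t) = -15·exp(-3·t/2)/2. Nous avons la vitesse v(t) = -15·exp(-3·t/2)/2. En substituant t = 2*log(2)/3: v(2*log(2)/3) = -15/4.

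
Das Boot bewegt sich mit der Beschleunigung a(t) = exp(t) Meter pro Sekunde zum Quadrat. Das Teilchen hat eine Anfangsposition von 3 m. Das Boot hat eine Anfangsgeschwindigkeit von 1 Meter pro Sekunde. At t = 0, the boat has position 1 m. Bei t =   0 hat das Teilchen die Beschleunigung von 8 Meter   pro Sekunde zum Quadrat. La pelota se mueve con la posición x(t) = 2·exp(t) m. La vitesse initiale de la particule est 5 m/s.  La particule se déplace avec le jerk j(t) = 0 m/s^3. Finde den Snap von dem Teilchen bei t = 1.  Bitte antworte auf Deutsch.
Wir müssen unsere Gleichung für den Ruck j(t) = 0 1-mal ableiten. Die Ableitung von dem Ruck ergibt den Snap: s(t) = 0. Aus der Gleichung für den Snap s(t) = 0, setzen wir t = 1 ein und erhalten s = 0.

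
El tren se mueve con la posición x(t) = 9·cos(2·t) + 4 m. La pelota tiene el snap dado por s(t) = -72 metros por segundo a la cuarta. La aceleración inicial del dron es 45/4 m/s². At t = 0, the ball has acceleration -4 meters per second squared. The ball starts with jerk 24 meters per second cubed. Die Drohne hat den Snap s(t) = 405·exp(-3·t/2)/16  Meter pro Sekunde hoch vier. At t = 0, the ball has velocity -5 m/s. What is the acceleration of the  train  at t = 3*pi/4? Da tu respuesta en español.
Partiendo de la posición x(t) = 9·cos(2·t) + 4, tomamos 2 derivadas. Tomando d/dt de x(t), encontramos v(t) = -18·sin(2·t). Tomando d/dt de v(t), encontramos a(t) = -36·cos(2·t). Tenemos la aceleración a(t) = -36·cos(2·t). Sustituyendo t = 3*pi/4: a(3*pi/4) = 0.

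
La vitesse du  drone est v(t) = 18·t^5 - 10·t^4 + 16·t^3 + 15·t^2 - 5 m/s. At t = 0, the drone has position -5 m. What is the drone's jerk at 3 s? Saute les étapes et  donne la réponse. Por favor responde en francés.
j(3) = 8958.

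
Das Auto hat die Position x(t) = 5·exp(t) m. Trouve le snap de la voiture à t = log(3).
Pour résoudre ceci, nous devons prendre 4 dérivées de notre équation de la position x(t) = 5·exp(t). En dérivant la position, nous obtenons la vitesse: v(t) = 5·exp(t). La dérivée de la vitesse donne l'accélération: a(t) = 5·exp(t). La dérivée de l'accélération donne le jerk: j(t) = 5·exp(t). En dérivant le jerk, nous obtenons le snap: s(t) = 5·exp(t). En utilisant s(t) = 5·exp(t) et en substituant t = log(3), nous trouvons s = 15.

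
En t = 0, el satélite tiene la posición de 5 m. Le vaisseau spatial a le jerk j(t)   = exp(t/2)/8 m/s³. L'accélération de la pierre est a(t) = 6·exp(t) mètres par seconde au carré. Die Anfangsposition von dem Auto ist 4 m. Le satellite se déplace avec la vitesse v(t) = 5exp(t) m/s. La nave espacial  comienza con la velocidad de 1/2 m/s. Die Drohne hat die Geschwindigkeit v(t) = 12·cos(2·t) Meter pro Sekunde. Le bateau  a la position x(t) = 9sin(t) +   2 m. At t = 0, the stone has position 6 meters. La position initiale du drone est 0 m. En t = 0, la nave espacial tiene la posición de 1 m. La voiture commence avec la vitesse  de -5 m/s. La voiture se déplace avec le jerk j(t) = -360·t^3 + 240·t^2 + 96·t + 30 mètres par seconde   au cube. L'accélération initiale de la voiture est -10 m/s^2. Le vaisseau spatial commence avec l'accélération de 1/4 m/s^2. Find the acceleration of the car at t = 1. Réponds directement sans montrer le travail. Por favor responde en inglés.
a(1) = 58.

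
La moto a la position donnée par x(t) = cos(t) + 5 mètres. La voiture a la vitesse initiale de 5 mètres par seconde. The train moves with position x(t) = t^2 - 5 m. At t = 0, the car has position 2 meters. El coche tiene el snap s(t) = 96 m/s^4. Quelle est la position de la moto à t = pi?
De l'équation de la position x(t) = cos(t) + 5, nous substituons t = pi pour obtenir x = 4.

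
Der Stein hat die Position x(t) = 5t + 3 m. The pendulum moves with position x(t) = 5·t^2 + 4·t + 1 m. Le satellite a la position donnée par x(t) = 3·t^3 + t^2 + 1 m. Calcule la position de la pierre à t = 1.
De l'équation de la position x(t) = 5·t + 3, nous substituons t = 1 pour obtenir x = 8.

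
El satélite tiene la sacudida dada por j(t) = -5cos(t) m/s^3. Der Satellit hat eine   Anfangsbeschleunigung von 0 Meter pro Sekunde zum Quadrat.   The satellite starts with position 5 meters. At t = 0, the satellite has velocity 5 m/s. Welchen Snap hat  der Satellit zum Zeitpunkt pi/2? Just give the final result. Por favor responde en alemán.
Die Antwort ist 5.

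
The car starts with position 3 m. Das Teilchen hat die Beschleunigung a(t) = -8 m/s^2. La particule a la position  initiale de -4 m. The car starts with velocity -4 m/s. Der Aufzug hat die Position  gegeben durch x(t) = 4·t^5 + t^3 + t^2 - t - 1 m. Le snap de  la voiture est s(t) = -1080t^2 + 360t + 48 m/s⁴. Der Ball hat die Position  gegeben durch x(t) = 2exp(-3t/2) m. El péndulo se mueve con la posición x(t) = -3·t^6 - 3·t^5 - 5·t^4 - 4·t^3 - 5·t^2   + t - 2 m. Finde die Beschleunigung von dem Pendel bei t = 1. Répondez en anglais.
To solve this, we need to take 2 derivatives of our position equation x(t) = -3·t^6 - 3·t^5 - 5·t^4 - 4·t^3 - 5·t^2 + t - 2. Taking d/dt of x(t), we find v(t) = -18·t^5 - 15·t^4 - 20·t^3 - 12·t^2 - 10·t + 1. The derivative of velocity gives acceleration: a(t) = -90·t^4 - 60·t^3 - 60·t^2 - 24·t - 10. Using a(t) = -90·t^4 - 60·t^3 - 60·t^2 - 24·t - 10 and substituting t = 1, we find a = -244.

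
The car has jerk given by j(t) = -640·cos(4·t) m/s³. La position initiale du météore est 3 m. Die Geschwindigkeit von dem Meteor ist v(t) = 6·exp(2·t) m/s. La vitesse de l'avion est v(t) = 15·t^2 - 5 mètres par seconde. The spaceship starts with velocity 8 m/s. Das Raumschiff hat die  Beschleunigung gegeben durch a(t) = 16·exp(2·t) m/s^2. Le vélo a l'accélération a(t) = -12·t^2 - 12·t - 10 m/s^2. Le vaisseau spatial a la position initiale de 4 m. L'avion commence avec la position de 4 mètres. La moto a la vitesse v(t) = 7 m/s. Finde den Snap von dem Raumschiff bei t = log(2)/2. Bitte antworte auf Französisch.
Pour résoudre ceci, nous devons prendre 2 dérivées de notre équation de l'accélération a(t) = 16·exp(2·t). La dérivée de l'accélération donne le jerk: j(t) = 32·exp(2·t). En dérivant le jerk, nous obtenons le snap: s(t) = 64·exp(2·t). De l'équation du snap s(t) = 64·exp(2·t), nous substituons t = log(2)/2 pour obtenir s = 128.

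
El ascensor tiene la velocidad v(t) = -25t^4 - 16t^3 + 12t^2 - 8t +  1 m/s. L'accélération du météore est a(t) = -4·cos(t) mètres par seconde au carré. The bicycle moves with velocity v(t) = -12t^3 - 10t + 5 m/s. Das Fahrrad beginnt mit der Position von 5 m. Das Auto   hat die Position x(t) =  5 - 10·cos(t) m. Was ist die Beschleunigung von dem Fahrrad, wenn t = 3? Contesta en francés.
Nous devons dériver notre équation de la vitesse v(t) = -12·t^3 - 10·t + 5 1 fois. La dérivée de la vitesse donne l'accélération: a(t) = -36·t^2 - 10. Nous avons l'accélération a(t) = -36·t^2 - 10. En substituant t = 3: a(3) = -334.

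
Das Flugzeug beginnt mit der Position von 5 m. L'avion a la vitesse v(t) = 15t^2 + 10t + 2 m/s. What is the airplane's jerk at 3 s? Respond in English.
To solve this, we need to take 2 derivatives of our velocity equation v(t) = 15·t^2 + 10·t + 2. Differentiating velocity, we get acceleration: a(t) = 30·t + 10. Differentiating acceleration, we get jerk: j(t) = 30. Using j(t) = 30 and substituting t = 3, we find j = 30.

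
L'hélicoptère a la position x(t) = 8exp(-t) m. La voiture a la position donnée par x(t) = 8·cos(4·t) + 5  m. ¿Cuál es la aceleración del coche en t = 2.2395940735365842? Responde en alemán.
Wir müssen unsere Gleichung für die Position x(t) = 8·cos(4·t) + 5 2-mal ableiten. Die Ableitung von der Position ergibt die Geschwindigkeit: v(t) = -32·sin(4·t). Mit d/dt von v(t) finden wir a(t) = -128·cos(4·t). Mit a(t) = -128·cos(4·t) und Einsetzen von t = 2.2395940735365842, finden wir a = 114.328595008893.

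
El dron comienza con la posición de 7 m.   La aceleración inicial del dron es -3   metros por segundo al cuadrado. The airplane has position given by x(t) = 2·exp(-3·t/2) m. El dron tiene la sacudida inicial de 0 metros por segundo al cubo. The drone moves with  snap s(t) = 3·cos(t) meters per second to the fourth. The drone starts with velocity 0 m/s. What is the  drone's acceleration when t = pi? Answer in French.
Nous devons intégrer notre équation du snap s(t) = 3·cos(t) 2 fois. En intégrant le snap et en utilisant la condition initiale j(0) = 0, nous obtenons j(t) = 3·sin(t). La primitive du jerk, avec a(0) = -3, donne l'accélération: a(t) = -3·cos(t). De l'équation de l'accélération a(t) = -3·cos(t), nous substituons t = pi pour obtenir a = 3.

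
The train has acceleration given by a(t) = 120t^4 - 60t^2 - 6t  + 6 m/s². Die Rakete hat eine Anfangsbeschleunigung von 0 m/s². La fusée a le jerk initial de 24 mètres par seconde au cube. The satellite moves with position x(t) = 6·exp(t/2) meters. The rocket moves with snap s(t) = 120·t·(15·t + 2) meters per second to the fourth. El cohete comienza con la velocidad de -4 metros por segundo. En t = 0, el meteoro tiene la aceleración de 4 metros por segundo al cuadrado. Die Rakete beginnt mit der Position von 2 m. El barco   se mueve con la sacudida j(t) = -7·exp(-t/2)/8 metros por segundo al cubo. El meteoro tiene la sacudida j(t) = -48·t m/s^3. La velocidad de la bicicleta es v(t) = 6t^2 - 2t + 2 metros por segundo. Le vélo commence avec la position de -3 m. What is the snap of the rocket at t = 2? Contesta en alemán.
Mit s(t) = 120·t·(15·t + 2) und Einsetzen von t = 2, finden wir s = 7680.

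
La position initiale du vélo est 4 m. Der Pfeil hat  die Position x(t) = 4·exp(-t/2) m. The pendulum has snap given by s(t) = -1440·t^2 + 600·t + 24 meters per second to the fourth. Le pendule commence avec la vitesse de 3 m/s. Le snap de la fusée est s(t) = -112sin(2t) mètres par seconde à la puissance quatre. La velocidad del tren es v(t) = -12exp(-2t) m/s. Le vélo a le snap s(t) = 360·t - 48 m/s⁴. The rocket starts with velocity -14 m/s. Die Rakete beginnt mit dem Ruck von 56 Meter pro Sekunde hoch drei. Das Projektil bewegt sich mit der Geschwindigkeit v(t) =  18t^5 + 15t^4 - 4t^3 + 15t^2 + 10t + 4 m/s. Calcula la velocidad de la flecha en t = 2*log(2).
Para resolver esto, necesitamos tomar 1 derivada de nuestra ecuación de la posición x(t) = 4·exp(-t/2). Tomando d/dt de x(t), encontramos v(t) = -2·exp(-t/2). De la ecuación de la velocidad v(t) = -2·exp(-t/2), sustituimos t = 2*log(2) para obtener v = -1.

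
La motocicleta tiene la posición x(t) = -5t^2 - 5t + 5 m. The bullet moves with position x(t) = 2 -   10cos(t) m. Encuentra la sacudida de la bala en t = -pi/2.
Partiendo de la posición x(t) = 2 - 10·cos(t), tomamos 3 derivadas. Derivando la posición, obtenemos la velocidad: v(t) = 10·sin(t). La derivada de la velocidad da la aceleración: a(t) = 10·cos(t). Tomando d/dt de a(t), encontramos j(t) = -10·sin(t). De la ecuación de la sacudida j(t) = -10·sin(t), sustituimos t = -pi/2 para obtener j = 10.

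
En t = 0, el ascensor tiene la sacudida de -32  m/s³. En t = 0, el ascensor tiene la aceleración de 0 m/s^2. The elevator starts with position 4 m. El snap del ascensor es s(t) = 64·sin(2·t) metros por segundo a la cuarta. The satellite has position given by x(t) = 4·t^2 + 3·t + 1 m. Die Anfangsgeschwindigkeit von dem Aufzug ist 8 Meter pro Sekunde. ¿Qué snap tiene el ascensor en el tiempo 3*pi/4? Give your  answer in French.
De l'équation du snap s(t) = 64·sin(2·t), nous substituons t = 3*pi/4 pour obtenir s = -64.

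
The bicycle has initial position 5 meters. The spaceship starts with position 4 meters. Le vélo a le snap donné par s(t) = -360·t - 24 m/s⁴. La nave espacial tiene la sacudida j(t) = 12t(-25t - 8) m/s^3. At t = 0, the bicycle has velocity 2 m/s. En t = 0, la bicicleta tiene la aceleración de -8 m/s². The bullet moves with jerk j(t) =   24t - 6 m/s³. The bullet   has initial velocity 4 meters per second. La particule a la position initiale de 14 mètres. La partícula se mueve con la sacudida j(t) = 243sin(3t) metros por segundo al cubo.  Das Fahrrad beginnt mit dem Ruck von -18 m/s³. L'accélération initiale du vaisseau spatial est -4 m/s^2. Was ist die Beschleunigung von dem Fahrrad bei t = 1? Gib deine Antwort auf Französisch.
Nous devons intégrer notre équation du snap s(t) = -360·t - 24 2 fois. L'intégrale du snap, avec j(0) = -18, donne le jerk: j(t) = -180·t^2 - 24·t - 18. En prenant ∫j(t)dt et en appliquant a(0) = -8, nous trouvons a(t) = -60·t^3 - 12·t^2 - 18·t - 8. En utilisant a(t) = -60·t^3 - 12·t^2 - 18·t - 8 et en substituant t = 1, nous trouvons a = -98.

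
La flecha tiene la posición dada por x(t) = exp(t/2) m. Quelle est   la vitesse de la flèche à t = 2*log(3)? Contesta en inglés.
We must differentiate our position equation x(t) = exp(t/2) 1 time. Taking d/dt of x(t), we find v(t) = exp(t/2)/2. From the given velocity equation v(t) = exp(t/2)/2, we substitute t = 2*log(3) to get v = 3/2.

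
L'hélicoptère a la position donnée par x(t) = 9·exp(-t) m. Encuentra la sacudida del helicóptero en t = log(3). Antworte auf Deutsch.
Um dies zu lösen, müssen wir 3 Ableitungen unserer Gleichung für die Position x(t) = 9·exp(-t) nehmen. Mit d/dt von x(t) finden wir v(t) = -9·exp(-t). Die Ableitung von der Geschwindigkeit ergibt die Beschleunigung: a(t) = 9·exp(-t). Mit d/dt von a(t) finden wir j(t) = -9·exp(-t). Aus der Gleichung für den Ruck j(t) = -9·exp(-t), setzen wir t = log(3) ein und erhalten j = -3.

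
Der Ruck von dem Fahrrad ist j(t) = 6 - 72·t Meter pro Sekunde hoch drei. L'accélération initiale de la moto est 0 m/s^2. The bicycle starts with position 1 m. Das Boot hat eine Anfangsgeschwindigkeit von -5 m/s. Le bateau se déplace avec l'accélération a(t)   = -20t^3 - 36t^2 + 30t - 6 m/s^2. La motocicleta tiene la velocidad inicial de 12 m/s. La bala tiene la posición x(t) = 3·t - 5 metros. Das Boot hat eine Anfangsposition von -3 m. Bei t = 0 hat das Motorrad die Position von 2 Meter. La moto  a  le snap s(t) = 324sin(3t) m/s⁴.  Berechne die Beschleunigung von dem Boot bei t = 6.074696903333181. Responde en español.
De la ecuación de la aceleración a(t) = -20·t^3 - 36·t^2 + 30·t - 6, sustituimos t = 6.074696903333181 para obtener a = -5635.59133439489.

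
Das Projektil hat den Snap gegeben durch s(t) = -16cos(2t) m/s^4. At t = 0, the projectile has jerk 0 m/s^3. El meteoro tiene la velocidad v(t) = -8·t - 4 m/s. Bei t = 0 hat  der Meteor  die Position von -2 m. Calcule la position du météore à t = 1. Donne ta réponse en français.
Pour résoudre ceci, nous devons prendre 1 primitive de notre équation de la vitesse v(t) = -8·t - 4. La primitive de la vitesse, avec x(0) = -2, donne la position: x(t) = -4·t^2 - 4·t - 2. Nous avons la position x(t) = -4·t^2 - 4·t - 2. En substituant t = 1: x(1) = -10.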